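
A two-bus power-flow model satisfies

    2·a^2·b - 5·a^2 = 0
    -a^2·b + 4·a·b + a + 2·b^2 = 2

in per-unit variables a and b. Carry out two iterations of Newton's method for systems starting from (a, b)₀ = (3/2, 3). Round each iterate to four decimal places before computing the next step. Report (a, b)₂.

At (3/2, 3): F = (2.2500, 28.7500).
Jacobian J = [[4·a·b - 10·a, 2·a^2], [-2·a·b + 4·b + 1, -a^2 + 4·a + 4·b]].
At the point, J = [[3.0000, 4.5000], [4.0000, 15.7500]] (det J = 29.2500).
Solving J·Δ = −F gives Δ = (3.2115, -2.6410).
Then the next iterate is (a, b)₁ = (4.7115, 0.3590).
Round to (4.7115, 0.3590) and repeat: F = (-95.052830, 1.765811), J = [[-40.349286, 44.396465], [-0.946857, -1.916232]].
Δ = (-0.8692, 1.3510), so (a, b)₂ = (3.8423, 1.7100).

(3.8423, 1.7100)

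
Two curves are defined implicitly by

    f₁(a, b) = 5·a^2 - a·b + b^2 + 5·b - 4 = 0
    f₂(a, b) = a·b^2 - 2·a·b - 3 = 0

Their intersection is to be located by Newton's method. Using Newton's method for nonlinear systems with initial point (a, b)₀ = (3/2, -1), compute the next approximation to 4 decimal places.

(1.1940, -0.9030)

At (3/2, -1): F = (4.7500, 1.5000).
Jacobian J = [[10·a - b, -a + 2·b + 5], [b^2 - 2·b, 2·a·b - 2·a]].
At the point, J = [[16.0000, 1.5000], [3.0000, -6.0000]] (det J = -100.5000).
Solving J·Δ = −F gives Δ = (-0.3060, 0.0970).
Then the next iterate is (a, b)₁ = (1.1940, -0.9030).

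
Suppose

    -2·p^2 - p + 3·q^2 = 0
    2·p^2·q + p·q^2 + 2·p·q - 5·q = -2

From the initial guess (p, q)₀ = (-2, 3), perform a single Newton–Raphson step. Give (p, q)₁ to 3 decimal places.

At (-2, 3): F = (21.000, -19.000).
Jacobian J = [[-4·p - 1, 6·q], [4·p·q + q^2 + 2·q, 2·p^2 + 2·p·q + 2·p - 5]].
At the point, J = [[7.000, 18.000], [-9.000, -13.000]] (det J = 71.000).
Solving J·Δ = −F gives Δ = (-0.972, -0.789).
Then the next iterate is (p, q)₁ = (-2.972, 2.211).

(-2.972, 2.211)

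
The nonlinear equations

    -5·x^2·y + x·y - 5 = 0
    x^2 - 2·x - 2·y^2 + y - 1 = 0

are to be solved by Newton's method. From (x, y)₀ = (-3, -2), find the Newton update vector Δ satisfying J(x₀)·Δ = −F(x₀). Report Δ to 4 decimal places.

(1.0732, 0.5096)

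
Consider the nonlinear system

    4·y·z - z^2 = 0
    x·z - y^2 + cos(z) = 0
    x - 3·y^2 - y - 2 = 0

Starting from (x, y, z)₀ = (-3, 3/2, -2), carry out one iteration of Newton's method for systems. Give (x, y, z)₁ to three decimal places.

At (-3, 3/2, -2): F = (-16.000, 3.33385, -13.250).
Jacobian J = [[0, 4·z, 4·y - 2·z], [z, -2·y, x - sin(z)], [1, -6·y - 1, 0]].
At the point, J = [[0.000, -8.000, 10.000], [-2.000, -3.000, -2.09070], [1.000, -10.000, 0.000]] (det J = 246.72562).
Solving J·Δ = −F gives Δ = (2.505, -1.075, 0.740).
Then the next iterate is (x, y, z)₁ = (-0.495, 0.425, -1.260).

(-0.495, 0.425, -1.260)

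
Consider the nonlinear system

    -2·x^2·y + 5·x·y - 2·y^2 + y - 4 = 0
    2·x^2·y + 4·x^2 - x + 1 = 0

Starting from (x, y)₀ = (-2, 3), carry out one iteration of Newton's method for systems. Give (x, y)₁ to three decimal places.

(-1.244, 1.499)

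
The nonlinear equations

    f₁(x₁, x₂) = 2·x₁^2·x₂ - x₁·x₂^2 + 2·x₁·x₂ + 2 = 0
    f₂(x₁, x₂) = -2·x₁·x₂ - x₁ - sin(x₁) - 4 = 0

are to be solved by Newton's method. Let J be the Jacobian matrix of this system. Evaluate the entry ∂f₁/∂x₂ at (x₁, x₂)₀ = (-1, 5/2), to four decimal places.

5.0000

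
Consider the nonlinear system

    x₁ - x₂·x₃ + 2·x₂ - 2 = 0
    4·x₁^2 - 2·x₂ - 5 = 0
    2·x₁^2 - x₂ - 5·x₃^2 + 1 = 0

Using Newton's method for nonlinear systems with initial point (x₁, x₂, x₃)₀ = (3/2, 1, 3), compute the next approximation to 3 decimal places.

At (3/2, 1, 3): F = (-1.500, 2.000, -40.500).
Jacobian J = [[1, -x₃ + 2, -x₂], [8·x₁, -2, 0], [4·x₁, -1, -10·x₃]].
At the point, J = [[1.000, -1.000, -1.000], [12.000, -2.000, 0.000], [6.000, -1.000, -30.000]] (det J = -300.000).
Solving J·Δ = −F gives Δ = (-0.223, -0.340, -1.383).
Then the next iterate is (x₁, x₂, x₃)₁ = (1.277, 0.660, 1.617).

(1.277, 0.660, 1.617)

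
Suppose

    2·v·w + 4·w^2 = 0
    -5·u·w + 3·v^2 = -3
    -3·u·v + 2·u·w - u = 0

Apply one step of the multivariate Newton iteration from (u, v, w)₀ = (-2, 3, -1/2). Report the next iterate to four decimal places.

(-0.9582, 1.3650, -0.3175)

At (-2, 3, -1/2): F = (-2.0000, 25.0000, 22.0000).
Jacobian J = [[0, 2·w, 2·v + 8·w], [-5·w, 6·v, -5·u], [-3·v + 2·w - 1, -3·u, 2·u]].
At the point, J = [[0.0000, -1.0000, 2.0000], [2.5000, 18.0000, 10.0000], [-11.0000, 6.0000, -4.0000]] (det J = 526.0000).
Solving J·Δ = −F gives Δ = (1.0418, -1.6350, 0.1825).
Then the next iterate is (u, v, w)₁ = (-0.9582, 1.3650, -0.3175).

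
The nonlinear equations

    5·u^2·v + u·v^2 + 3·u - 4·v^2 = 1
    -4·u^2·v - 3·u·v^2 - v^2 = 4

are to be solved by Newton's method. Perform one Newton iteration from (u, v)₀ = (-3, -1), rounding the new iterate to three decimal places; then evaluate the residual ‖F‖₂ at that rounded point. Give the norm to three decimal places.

65.506

At (-3, -1): F = (-62.000, 40.000).
Jacobian J = [[10·u·v + v^2 + 3, 5·u^2 + 2·u·v - 8·v], [-8·u·v - 3·v^2, -4·u^2 - 6·u·v - 2·v]].
At the point, J = [[34.000, 59.000], [-27.000, -52.000]] (det J = -175.000).
Solving J·Δ = −F gives Δ = (4.937, -1.794).
Then the next iterate is (u, v)₁ = (1.937, -2.794).
Re-evaluating at (1.937, -2.794): F = (-63.70868, -15.23763), so ‖F‖₂ = 65.506.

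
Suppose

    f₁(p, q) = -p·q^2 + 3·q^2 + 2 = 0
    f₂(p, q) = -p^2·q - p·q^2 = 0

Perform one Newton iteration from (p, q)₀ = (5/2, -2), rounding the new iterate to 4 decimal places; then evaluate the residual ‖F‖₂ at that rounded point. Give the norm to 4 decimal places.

At (5/2, -2): F = (4.0000, 2.5000).
Jacobian J = [[-q^2, -2·p·q + 6·q], [-2·p·q - q^2, -p^2 - 2·p·q]].
At the point, J = [[-4.0000, -2.0000], [6.0000, 3.7500]] (det J = -3.0000).
Solving J·Δ = −F gives Δ = (6.6667, -11.3333).
Then the next iterate is (p, q)₁ = (9.1667, -13.3333).
Re-evaluating at (9.1667, -13.3333): F = (-1094.296741, -509.251690), so ‖F‖₂ = 1206.9891.

1206.9891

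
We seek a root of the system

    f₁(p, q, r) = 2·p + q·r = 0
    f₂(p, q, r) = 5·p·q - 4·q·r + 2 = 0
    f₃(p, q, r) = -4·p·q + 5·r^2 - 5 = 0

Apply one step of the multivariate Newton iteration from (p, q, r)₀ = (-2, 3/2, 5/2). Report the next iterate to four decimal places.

(-0.4697, 0.9720, 1.5062)

At (-2, 3/2, 5/2): F = (-0.2500, -28.0000, 38.2500).
Jacobian J = [[2, r, q], [5·q, 5·p - 4·r, -4·q], [-4·q, -4·p, 10·r]].
At the point, J = [[2.0000, 2.5000, 1.5000], [7.5000, -20.0000, -6.0000], [-6.0000, 8.0000, 25.0000]] (det J = -1372.7500).
Solving J·Δ = −F gives Δ = (1.5303, -0.5280, -0.9938).
Then the next iterate is (p, q, r)₁ = (-0.4697, 0.9720, 1.5062).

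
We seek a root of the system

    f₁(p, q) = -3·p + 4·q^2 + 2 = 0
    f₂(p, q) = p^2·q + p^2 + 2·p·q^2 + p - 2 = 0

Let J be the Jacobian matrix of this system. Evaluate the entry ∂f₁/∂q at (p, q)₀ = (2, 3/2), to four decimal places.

12.0000

∂f₁/∂q = 8·q.
At (2, 3/2) this is 12.0000.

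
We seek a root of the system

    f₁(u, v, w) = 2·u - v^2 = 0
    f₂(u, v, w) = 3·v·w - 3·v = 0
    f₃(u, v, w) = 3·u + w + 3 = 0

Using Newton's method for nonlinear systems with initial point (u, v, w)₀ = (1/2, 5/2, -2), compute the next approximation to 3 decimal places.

(-0.718, 0.963, -0.845)

At (1/2, 5/2, -2): F = (-5.250, -22.500, 2.500).
Jacobian J = [[2, -2·v, 0], [0, 3·w - 3, 3·v], [3, 0, 1]].
At the point, J = [[2.000, -5.000, 0.000], [0.000, -9.000, 7.500], [3.000, 0.000, 1.000]] (det J = -130.500).
Solving J·Δ = −F gives Δ = (-1.218, -1.537, 1.155).
Then the next iterate is (u, v, w)₁ = (-0.718, 0.963, -0.845).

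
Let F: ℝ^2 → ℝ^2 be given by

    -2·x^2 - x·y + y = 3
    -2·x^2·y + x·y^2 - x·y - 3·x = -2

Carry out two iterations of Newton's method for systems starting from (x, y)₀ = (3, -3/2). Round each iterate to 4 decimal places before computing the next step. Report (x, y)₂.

(-0.2770, -2.1697)

At (3, -3/2): F = (-18.0000, 31.2500).
Jacobian J = [[-4·x - y, -x + 1], [-4·x·y + y^2 - y - 3, -2·x^2 + 2·x·y - x]].
At the point, J = [[-10.5000, -2.0000], [18.7500, -30.0000]] (det J = 352.5000).
Solving J·Δ = −F gives Δ = (-1.7092, -0.0266).
Then the next iterate is (x, y)₁ = (1.2908, -1.5266).
Round to (1.2908, -1.5266) and repeat: F = (-5.888394, 8.193488), J = [[-3.6366, -0.2908], [8.739249, -8.564200]].
Δ = (-1.5678, -0.6431), so (x, y)₂ = (-0.2770, -2.1697).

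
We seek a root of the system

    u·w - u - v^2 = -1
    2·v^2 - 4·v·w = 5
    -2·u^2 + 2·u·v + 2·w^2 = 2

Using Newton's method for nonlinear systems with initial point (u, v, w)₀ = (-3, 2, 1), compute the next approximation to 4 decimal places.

At (-3, 2, 1): F = (-3.0000, -5.0000, -30.0000).
Jacobian J = [[w - 1, -2·v, u], [0, 4·v - 4·w, -4·v], [-4·u + 2·v, 2·u, 4·w]].
At the point, J = [[0.0000, -4.0000, -3.0000], [0.0000, 4.0000, -8.0000], [16.0000, -6.0000, 4.0000]] (det J = 704.0000).
Solving J·Δ = −F gives Δ = (1.9801, -0.2045, -0.7273).
Then the next iterate is (u, v, w)₁ = (-1.0199, 1.7955, 0.2727).

(-1.0199, 1.7955, 0.2727)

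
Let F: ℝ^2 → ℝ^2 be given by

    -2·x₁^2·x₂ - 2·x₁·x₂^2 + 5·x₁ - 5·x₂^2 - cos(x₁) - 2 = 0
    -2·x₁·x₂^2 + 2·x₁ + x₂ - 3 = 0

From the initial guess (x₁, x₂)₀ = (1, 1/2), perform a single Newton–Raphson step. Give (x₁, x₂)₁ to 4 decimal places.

At (1, 1/2): F = (-0.290302, -1.0000).
Jacobian J = [[-4·x₁·x₂ - 2·x₂^2 + sin(x₁) + 5, -2·x₁^2 - 4·x₁·x₂ - 10·x₂], [-2·x₂^2 + 2, -4·x₁·x₂ + 1]].
At the point, J = [[3.341471, -9.0000], [1.5000, -1.0000]] (det J = 10.158529).
Solving J·Δ = −F gives Δ = (0.8574, 0.2861).
Then the next iterate is (x₁, x₂)₁ = (1.8574, 0.7861).

(1.8574, 0.7861)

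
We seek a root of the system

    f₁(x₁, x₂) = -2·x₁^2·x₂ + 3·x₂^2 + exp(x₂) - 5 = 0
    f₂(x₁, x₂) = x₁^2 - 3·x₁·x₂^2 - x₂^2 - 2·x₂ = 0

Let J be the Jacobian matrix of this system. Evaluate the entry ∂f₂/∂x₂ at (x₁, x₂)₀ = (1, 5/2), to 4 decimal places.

-22.0000

∂f₂/∂x₂ = -6·x₁·x₂ - 2·x₂ - 2.
At (1, 5/2) this is -22.0000.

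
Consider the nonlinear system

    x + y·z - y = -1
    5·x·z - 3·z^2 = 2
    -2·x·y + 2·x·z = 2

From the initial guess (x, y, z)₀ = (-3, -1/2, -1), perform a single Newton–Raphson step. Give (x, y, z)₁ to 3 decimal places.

(-1.324, -0.207, -0.820)

At (-3, -1/2, -1): F = (-1.000, 10.000, 1.000).
Jacobian J = [[1, z - 1, y], [5·z, 0, 5·x - 6·z], [-2·y + 2·z, -2·x, 2·x]].
At the point, J = [[1.000, -2.000, -0.500], [-5.000, 0.000, -9.000], [-1.000, 6.000, -6.000]] (det J = 111.000).
Solving J·Δ = −F gives Δ = (1.676, 0.293, 0.180).
Then the next iterate is (x, y, z)₁ = (-1.324, -0.207, -0.820).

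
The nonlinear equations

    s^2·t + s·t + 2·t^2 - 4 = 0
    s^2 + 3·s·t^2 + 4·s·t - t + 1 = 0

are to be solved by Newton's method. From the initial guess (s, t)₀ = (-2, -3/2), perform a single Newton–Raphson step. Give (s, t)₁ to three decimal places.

(-1.909, -2.023)

At (-2, -3/2): F = (-2.500, 5.000).
Jacobian J = [[2·s·t + t, s^2 + s + 4·t], [2·s + 3·t^2 + 4·t, 6·s·t + 4·s - 1]].
At the point, J = [[4.500, -4.000], [-3.250, 9.000]] (det J = 27.500).
Solving J·Δ = −F gives Δ = (0.091, -0.523).
Then the next iterate is (s, t)₁ = (-1.909, -2.023).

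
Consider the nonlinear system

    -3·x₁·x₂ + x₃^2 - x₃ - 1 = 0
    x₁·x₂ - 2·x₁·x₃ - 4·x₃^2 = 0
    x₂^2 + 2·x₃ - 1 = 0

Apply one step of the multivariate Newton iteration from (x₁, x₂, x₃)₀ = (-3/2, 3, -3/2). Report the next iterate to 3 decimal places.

(-0.546, 1.930, -0.789)

At (-3/2, 3, -3/2): F = (16.250, -18.000, 5.000).
Jacobian J = [[-3·x₂, -3·x₁, 2·x₃ - 1], [x₂ - 2·x₃, x₁, -2·x₁ - 8·x₃], [0, 2·x₂, 2]].
At the point, J = [[-9.000, 4.500, -4.000], [6.000, -1.500, 15.000], [0.000, 6.000, 2.000]] (det J = 639.000).
Solving J·Δ = −F gives Δ = (0.954, -1.070, 0.711).
Then the next iterate is (x₁, x₂, x₃)₁ = (-0.546, 1.930, -0.789).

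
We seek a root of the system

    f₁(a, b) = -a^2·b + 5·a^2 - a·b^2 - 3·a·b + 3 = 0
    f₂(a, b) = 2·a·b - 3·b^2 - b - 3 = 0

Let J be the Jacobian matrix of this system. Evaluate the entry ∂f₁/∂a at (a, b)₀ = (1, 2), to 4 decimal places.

-4.0000

∂f₁/∂a = -2·a·b + 10·a - b^2 - 3·b.
At (1, 2) this is -4.0000.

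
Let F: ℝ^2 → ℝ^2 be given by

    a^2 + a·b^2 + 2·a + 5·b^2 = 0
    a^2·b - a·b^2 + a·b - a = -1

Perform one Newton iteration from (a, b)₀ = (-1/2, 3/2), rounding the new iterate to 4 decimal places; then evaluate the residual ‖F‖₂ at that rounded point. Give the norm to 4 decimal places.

2.5198

At (-1/2, 3/2): F = (9.3750, 2.2500).
Jacobian J = [[2·a + b^2 + 2, 2·a·b + 10·b], [2·a·b - b^2 + b - 1, a^2 - 2·a·b + a]].
At the point, J = [[3.2500, 13.5000], [-3.2500, 1.2500]] (det J = 47.9375).
Solving J·Δ = −F gives Δ = (0.3892, -0.7881).
Then the next iterate is (a, b)₁ = (-0.1108, 0.7119).
Re-evaluating at (-0.1108, 0.7119): F = (2.268531, 1.096815), so ‖F‖₂ = 2.5198.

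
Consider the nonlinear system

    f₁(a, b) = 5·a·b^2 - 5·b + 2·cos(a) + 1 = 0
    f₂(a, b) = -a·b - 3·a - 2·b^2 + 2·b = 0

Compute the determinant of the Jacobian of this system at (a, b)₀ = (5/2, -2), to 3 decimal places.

J = [[5·b^2 - 2·sin(a), 10·a·b - 5], [-b - 3, -a - 4·b + 2]].
At the point, J = [[18.80306, -55.000], [-1.000, 7.500]].
det J = 86.023.

86.023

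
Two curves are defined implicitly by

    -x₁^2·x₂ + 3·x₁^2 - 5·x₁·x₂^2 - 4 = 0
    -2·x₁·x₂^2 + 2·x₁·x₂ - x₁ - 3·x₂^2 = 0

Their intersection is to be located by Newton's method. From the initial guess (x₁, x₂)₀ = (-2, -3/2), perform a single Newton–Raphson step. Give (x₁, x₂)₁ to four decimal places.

(-0.8961, -1.3761)

At (-2, -3/2): F = (36.5000, 10.2500).
Jacobian J = [[-2·x₁·x₂ + 6·x₁ - 5·x₂^2, -x₁^2 - 10·x₁·x₂], [-2·x₂^2 + 2·x₂ - 1, -4·x₁·x₂ + 2·x₁ - 6·x₂]].
At the point, J = [[-29.2500, -34.0000], [-8.5000, -7.0000]] (det J = -84.2500).
Solving J·Δ = −F gives Δ = (1.1039, 0.1239).
Then the next iterate is (x₁, x₂)₁ = (-0.8961, -1.3761).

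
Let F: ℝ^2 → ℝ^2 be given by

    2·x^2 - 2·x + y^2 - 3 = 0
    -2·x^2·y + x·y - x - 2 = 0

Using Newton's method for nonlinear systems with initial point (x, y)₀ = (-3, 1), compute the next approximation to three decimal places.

(-1.437, 0.941)

At (-3, 1): F = (22.000, -20.000).
Jacobian J = [[4·x - 2, 2·y], [-4·x·y + y - 1, -2·x^2 + x]].
At the point, J = [[-14.000, 2.000], [12.000, -21.000]] (det J = 270.000).
Solving J·Δ = −F gives Δ = (1.563, -0.059).
Then the next iterate is (x, y)₁ = (-1.437, 0.941).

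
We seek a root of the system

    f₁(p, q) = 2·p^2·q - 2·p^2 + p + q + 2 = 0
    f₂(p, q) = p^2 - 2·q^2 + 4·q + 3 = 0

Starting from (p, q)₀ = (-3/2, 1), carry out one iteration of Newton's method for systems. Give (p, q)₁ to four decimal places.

(0.9167, 0.2879)

At (-3/2, 1): F = (1.5000, 7.2500).
Jacobian J = [[4·p·q - 4·p + 1, 2·p^2 + 1], [2·p, -4·q + 4]].
At the point, J = [[1.0000, 5.5000], [-3.0000, 0.0000]] (det J = 16.5000).
Solving J·Δ = −F gives Δ = (2.4167, -0.7121).
Then the next iterate is (p, q)₁ = (0.9167, 0.2879).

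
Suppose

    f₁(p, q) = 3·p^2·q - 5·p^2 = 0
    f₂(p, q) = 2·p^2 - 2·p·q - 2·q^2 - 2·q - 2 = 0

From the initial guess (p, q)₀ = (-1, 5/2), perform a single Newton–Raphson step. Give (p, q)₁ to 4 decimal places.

At (-1, 5/2): F = (2.5000, -12.5000).
Jacobian J = [[6·p·q - 10·p, 3·p^2], [4·p - 2·q, -2·p - 4·q - 2]].
At the point, J = [[-5.0000, 3.0000], [-9.0000, -10.0000]] (det J = 77.0000).
Solving J·Δ = −F gives Δ = (-0.1623, -1.1039).
Then the next iterate is (p, q)₁ = (-1.1623, 1.3961).

(-1.1623, 1.3961)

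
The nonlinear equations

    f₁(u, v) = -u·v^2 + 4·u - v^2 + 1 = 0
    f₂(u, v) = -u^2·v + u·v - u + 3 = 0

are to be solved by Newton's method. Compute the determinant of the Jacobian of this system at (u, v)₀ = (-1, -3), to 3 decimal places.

J = [[-v^2 + 4, -2·u·v - 2·v], [-2·u·v + v - 1, -u^2 + u]].
At the point, J = [[-5.000, 0.000], [-10.000, -2.000]].
det J = 10.000.

10.000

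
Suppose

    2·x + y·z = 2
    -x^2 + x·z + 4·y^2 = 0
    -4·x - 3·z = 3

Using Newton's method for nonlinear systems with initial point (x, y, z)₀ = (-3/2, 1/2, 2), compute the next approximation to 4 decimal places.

At (-3/2, 1/2, 2): F = (-4.0000, -4.2500, -3.0000).
Jacobian J = [[2, z, y], [-2·x + z, 8·y, x], [-4, 0, -3]].
At the point, J = [[2.0000, 2.0000, 0.5000], [5.0000, 4.0000, -1.5000], [-4.0000, 0.0000, -3.0000]] (det J = 26.0000).
Solving J·Δ = −F gives Δ = (-1.4423, 3.2115, 0.9231).
Then the next iterate is (x, y, z)₁ = (-2.9423, 3.7115, 2.9231).

(-2.9423, 3.7115, 2.9231)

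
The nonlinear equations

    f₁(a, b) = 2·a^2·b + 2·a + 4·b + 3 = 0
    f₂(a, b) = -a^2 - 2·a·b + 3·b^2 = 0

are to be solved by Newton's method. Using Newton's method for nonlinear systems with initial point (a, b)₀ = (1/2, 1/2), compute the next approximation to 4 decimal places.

(-0.3333, -0.3333)

At (1/2, 1/2): F = (6.2500, 0.0000).
Jacobian J = [[4·a·b + 2, 2·a^2 + 4], [-2·a - 2·b, -2·a + 6·b]].
At the point, J = [[3.0000, 4.5000], [-2.0000, 2.0000]] (det J = 15.0000).
Solving J·Δ = −F gives Δ = (-0.8333, -0.8333).
Then the next iterate is (a, b)₁ = (-0.3333, -0.3333).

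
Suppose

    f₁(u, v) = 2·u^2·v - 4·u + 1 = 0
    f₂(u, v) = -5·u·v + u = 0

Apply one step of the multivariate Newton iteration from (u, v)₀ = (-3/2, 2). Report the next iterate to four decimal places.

(-0.7547, 1.0943)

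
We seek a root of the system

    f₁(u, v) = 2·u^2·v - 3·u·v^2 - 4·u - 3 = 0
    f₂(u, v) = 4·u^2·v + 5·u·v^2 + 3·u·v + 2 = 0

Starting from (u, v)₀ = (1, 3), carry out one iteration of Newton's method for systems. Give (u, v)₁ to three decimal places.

(0.905, 1.363)

At (1, 3): F = (-28.000, 68.000).
Jacobian J = [[4·u·v - 3·v^2 - 4, 2·u^2 - 6·u·v], [8·u·v + 5·v^2 + 3·v, 4·u^2 + 10·u·v + 3·u]].
At the point, J = [[-19.000, -16.000], [78.000, 37.000]] (det J = 545.000).
Solving J·Δ = −F gives Δ = (-0.095, -1.637).
Then the next iterate is (u, v)₁ = (0.905, 1.363).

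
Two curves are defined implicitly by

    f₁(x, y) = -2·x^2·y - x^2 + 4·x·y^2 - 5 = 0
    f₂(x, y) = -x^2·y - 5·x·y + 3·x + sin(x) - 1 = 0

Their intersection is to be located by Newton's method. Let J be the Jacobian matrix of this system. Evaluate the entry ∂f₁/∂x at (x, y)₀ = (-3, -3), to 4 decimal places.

∂f₁/∂x = -4·x·y - 2·x + 4·y^2.
At (-3, -3) this is 6.0000.

6.0000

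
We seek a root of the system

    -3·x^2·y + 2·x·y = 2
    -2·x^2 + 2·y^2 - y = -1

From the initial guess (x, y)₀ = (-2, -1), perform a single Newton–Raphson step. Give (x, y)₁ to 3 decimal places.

At (-2, -1): F = (14.000, -4.000).
Jacobian J = [[-6·x·y + 2·y, -3·x^2 + 2·x], [-4·x, 4·y - 1]].
At the point, J = [[-14.000, -16.000], [8.000, -5.000]] (det J = 198.000).
Solving J·Δ = −F gives Δ = (0.677, 0.283).
Then the next iterate is (x, y)₁ = (-1.323, -0.717).

(-1.323, -0.717)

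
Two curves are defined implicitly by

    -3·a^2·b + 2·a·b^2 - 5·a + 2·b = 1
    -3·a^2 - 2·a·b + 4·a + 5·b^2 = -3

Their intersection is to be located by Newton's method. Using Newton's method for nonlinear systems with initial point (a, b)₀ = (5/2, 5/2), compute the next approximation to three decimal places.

At (5/2, 5/2): F = (-24.125, 13.000).
Jacobian J = [[-6·a·b + 2·b^2 - 5, -3·a^2 + 4·a·b + 2], [-6·a - 2·b + 4, -2·a + 10·b]].
At the point, J = [[-30.000, 8.250], [-16.000, 20.000]] (det J = -468.000).
Solving J·Δ = −F gives Δ = (-1.260, -1.658).
Then the next iterate is (a, b)₁ = (1.240, 0.842).

(1.240, 0.842)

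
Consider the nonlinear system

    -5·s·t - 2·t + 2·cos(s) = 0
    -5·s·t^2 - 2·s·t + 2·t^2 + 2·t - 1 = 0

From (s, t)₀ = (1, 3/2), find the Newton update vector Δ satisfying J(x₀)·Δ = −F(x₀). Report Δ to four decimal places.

At (1, 3/2): F = (-9.419395, -7.7500).
Jacobian J = [[-5·t - 2·sin(s), -5·s - 2], [-5·t^2 - 2·t, -10·s·t - 2·s + 4·t + 2]].
At the point, J = [[-9.182942, -7.0000], [-14.2500, -9.0000]] (det J = -17.103522).
Solving J·Δ = −F gives Δ = (1.7847, -3.6869).

(1.7847, -3.6869)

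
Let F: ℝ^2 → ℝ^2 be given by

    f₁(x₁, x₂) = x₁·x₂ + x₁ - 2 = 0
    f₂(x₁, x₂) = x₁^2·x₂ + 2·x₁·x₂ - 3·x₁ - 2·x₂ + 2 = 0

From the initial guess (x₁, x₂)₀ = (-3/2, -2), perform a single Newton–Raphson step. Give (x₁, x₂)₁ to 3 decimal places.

At (-3/2, -2): F = (-0.500, 12.000).
Jacobian J = [[x₂ + 1, x₁], [2·x₁·x₂ + 2·x₂ - 3, x₁^2 + 2·x₁ - 2]].
At the point, J = [[-1.000, -1.500], [-1.000, -2.750]] (det J = 1.250).
Solving J·Δ = −F gives Δ = (-15.500, 10.000).
Then the next iterate is (x₁, x₂)₁ = (-17.000, 8.000).

(-17.000, 8.000)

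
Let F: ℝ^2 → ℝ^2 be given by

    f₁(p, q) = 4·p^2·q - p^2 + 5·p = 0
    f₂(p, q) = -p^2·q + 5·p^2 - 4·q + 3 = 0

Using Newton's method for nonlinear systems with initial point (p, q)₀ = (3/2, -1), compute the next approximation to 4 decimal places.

At (3/2, -1): F = (-3.7500, 20.5000).
Jacobian J = [[8·p·q - 2·p + 5, 4·p^2], [-2·p·q + 10·p, -p^2 - 4]].
At the point, J = [[-10.0000, 9.0000], [18.0000, -6.2500]] (det J = -99.5000).
Solving J·Δ = −F gives Δ = (-1.6187, -1.3819).
Then the next iterate is (p, q)₁ = (-0.1187, -2.3819).

(-0.1187, -2.3819)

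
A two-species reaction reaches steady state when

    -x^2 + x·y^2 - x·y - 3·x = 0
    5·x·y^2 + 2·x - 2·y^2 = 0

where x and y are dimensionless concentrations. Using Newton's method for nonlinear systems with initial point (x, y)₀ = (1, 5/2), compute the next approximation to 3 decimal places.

(0.428, 2.384)

At (1, 5/2): F = (-0.250, 20.750).
Jacobian J = [[-2·x + y^2 - y - 3, 2·x·y - x], [5·y^2 + 2, 10·x·y - 4·y]].
At the point, J = [[-1.250, 4.000], [33.250, 15.000]] (det J = -151.750).
Solving J·Δ = −F gives Δ = (-0.572, -0.116).
Then the next iterate is (x, y)₁ = (0.428, 2.384).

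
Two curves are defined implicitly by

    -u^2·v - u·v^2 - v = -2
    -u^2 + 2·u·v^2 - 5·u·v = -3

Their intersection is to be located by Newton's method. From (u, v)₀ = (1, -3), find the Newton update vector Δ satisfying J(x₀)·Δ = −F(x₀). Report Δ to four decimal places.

At (1, -3): F = (-1.0000, 35.0000).
Jacobian J = [[-2·u·v - v^2, -u^2 - 2·u·v - 1], [-2·u + 2·v^2 - 5·v, 4·u·v - 5·u]].
At the point, J = [[-3.0000, 4.0000], [31.0000, -17.0000]] (det J = -73.0000).
Solving J·Δ = −F gives Δ = (-1.6849, -1.0137).

(-1.6849, -1.0137)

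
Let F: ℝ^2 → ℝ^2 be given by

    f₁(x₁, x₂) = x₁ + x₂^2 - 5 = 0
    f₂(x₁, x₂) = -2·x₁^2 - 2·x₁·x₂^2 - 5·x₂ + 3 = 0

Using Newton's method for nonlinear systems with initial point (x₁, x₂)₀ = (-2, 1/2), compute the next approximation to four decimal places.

(-0.4412, 5.6912)

At (-2, 1/2): F = (-6.7500, -6.5000).
Jacobian J = [[1, 2·x₂], [-4·x₁ - 2·x₂^2, -4·x₁·x₂ - 5]].
At the point, J = [[1.0000, 1.0000], [7.5000, -1.0000]] (det J = -8.5000).
Solving J·Δ = −F gives Δ = (1.5588, 5.1912).
Then the next iterate is (x₁, x₂)₁ = (-0.4412, 5.6912).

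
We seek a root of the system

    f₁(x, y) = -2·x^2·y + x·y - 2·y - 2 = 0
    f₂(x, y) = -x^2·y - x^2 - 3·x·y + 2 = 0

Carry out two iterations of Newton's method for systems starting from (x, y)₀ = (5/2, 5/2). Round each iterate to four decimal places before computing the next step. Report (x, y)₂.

(4.1670, -1.6922)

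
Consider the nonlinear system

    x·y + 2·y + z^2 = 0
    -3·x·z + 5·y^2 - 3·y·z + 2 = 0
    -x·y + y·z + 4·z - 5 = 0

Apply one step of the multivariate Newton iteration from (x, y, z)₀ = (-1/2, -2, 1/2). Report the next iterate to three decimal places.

At (-1/2, -2, 1/2): F = (-2.750, 25.750, -5.000).
Jacobian J = [[y, x + 2, 2·z], [-3·z, 10·y - 3·z, -3·x - 3·y], [-y, -x + z, y + 4]].
At the point, J = [[-2.000, 1.500, 1.000], [-1.500, -21.500, 7.500], [2.000, 1.000, 2.000]] (det J = 169.500).
Solving J·Δ = −F gives Δ = (0.451, 1.602, 1.249).
Then the next iterate is (x, y, z)₁ = (-0.049, -0.398, 1.749).

(-0.049, -0.398, 1.749)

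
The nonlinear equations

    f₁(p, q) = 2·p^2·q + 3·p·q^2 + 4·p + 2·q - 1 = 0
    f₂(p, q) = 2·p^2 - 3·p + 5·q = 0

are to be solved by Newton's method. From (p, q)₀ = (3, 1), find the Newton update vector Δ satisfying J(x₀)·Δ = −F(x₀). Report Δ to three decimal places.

(-1.344, -0.381)

At (3, 1): F = (40.000, 14.000).
Jacobian J = [[4·p·q + 3·q^2 + 4, 2·p^2 + 6·p·q + 2], [4·p - 3, 5]].
At the point, J = [[19.000, 38.000], [9.000, 5.000]] (det J = -247.000).
Solving J·Δ = −F gives Δ = (-1.344, -0.381).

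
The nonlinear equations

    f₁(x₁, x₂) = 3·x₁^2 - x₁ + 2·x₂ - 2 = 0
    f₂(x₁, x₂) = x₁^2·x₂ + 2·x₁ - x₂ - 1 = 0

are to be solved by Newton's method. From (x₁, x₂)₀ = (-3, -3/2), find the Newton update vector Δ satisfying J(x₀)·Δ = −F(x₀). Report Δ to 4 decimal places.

At (-3, -3/2): F = (25.0000, -19.0000).
Jacobian J = [[6·x₁ - 1, 2], [2·x₁·x₂ + 2, x₁^2 - 1]].
At the point, J = [[-19.0000, 2.0000], [11.0000, 8.0000]] (det J = -174.0000).
Solving J·Δ = −F gives Δ = (1.3678, 0.4943).

(1.3678, 0.4943)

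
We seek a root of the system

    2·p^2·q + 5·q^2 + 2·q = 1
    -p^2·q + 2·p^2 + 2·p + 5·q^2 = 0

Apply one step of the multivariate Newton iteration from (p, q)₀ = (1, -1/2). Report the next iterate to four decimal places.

(0.1447, -0.5395)

At (1, -1/2): F = (-1.7500, 5.7500).
Jacobian J = [[4·p·q, 2·p^2 + 10·q + 2], [-2·p·q + 4·p + 2, -p^2 + 10·q]].
At the point, J = [[-2.0000, -1.0000], [7.0000, -6.0000]] (det J = 19.0000).
Solving J·Δ = −F gives Δ = (-0.8553, -0.0395).
Then the next iterate is (p, q)₁ = (0.1447, -0.5395).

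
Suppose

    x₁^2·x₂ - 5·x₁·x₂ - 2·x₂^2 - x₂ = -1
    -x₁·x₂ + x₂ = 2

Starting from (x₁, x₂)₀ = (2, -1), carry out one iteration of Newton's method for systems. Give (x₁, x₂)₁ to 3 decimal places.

At (2, -1): F = (6.000, -1.000).
Jacobian J = [[2·x₁·x₂ - 5·x₂, x₁^2 - 5·x₁ - 4·x₂ - 1], [-x₂, -x₁ + 1]].
At the point, J = [[1.000, -3.000], [1.000, -1.000]] (det J = 2.000).
Solving J·Δ = −F gives Δ = (4.500, 3.500).
Then the next iterate is (x₁, x₂)₁ = (6.500, 2.500).

(6.500, 2.500)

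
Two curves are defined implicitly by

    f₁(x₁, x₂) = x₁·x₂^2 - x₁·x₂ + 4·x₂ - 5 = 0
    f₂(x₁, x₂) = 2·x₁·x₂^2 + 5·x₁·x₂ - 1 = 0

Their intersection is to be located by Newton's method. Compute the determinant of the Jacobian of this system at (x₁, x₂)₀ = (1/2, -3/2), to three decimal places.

J = [[x₂^2 - x₂, 2·x₁·x₂ - x₁ + 4], [2·x₂^2 + 5·x₂, 4·x₁·x₂ + 5·x₁]].
At the point, J = [[3.750, 2.000], [-3.000, -0.500]].
det J = 4.125.

4.125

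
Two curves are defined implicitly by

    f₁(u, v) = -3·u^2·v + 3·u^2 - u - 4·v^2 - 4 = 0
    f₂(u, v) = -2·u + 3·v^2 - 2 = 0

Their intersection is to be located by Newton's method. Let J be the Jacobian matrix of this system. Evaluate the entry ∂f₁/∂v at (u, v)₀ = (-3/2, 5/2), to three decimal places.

-26.750

∂f₁/∂v = -3·u^2 - 8·v.
At (-3/2, 5/2) this is -26.750.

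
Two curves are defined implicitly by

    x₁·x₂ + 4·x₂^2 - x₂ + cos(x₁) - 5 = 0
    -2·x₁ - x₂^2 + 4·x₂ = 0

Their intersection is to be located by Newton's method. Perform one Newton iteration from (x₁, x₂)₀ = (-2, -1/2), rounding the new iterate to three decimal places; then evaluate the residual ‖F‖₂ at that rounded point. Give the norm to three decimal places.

0.845

At (-2, -1/2): F = (-2.91615, 1.750).
Jacobian J = [[x₂ - sin(x₁), x₁ + 8·x₂ - 1], [-2, -2·x₂ + 4]].
At the point, J = [[0.40930, -7.000], [-2.000, 5.000]] (det J = -11.95351).
Solving J·Δ = −F gives Δ = (-0.195, -0.428).
Then the next iterate is (x₁, x₂)₁ = (-2.195, -0.928).
Re-evaluating at (-2.195, -0.928): F = (0.82524, -0.18318), so ‖F‖₂ = 0.845.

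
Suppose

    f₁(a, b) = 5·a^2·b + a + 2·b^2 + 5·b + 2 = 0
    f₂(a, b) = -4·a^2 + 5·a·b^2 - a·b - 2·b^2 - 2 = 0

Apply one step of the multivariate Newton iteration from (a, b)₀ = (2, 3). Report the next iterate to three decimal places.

(0.543, 2.780)

At (2, 3): F = (97.000, 48.000).
Jacobian J = [[10·a·b + 1, 5·a^2 + 4·b + 5], [-8·a + 5·b^2 - b, 10·a·b - a - 4·b]].
At the point, J = [[61.000, 37.000], [26.000, 46.000]] (det J = 1844.000).
Solving J·Δ = −F gives Δ = (-1.457, -0.220).
Then the next iterate is (a, b)₁ = (0.543, 2.780).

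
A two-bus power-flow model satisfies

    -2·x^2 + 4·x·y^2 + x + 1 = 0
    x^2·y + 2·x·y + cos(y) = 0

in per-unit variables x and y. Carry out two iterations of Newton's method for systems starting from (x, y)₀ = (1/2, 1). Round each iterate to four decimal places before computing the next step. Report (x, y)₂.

(-0.2847, 1.2618)

At (1/2, 1): F = (3.0000, 1.790302).
Jacobian J = [[-4·x + 4·y^2 + 1, 8·x·y], [2·x·y + 2·y, x^2 + 2·x - sin(y)]].
At the point, J = [[3.0000, 4.0000], [3.0000, 0.408529]] (det J = -10.774413).
Solving J·Δ = −F gives Δ = (-0.5509, -0.3368).
Then the next iterate is (x, y)₁ = (-0.0509, 0.6632).
Round to (-0.0509, 0.6632) and repeat: F = (0.854368, 0.722231), J = [[2.962937, -0.270055], [1.258886, -0.714851]].
Δ = (-0.2338, 0.5986), so (x, y)₂ = (-0.2847, 1.2618).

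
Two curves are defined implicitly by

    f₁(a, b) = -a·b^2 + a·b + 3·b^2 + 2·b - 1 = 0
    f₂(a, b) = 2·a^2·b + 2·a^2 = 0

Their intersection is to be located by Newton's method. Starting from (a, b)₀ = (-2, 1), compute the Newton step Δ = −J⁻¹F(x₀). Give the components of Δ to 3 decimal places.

(0.800, -0.400)

At (-2, 1): F = (4.000, 16.000).
Jacobian J = [[-b^2 + b, -2·a·b + a + 6·b + 2], [4·a·b + 4·a, 2·a^2]].
At the point, J = [[0.000, 10.000], [-16.000, 8.000]] (det J = 160.000).
Solving J·Δ = −F gives Δ = (0.800, -0.400).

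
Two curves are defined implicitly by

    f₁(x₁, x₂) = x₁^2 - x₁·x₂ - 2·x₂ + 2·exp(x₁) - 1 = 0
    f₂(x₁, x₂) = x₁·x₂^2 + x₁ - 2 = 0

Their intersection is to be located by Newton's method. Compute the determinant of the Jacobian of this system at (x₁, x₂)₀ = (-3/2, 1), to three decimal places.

J = [[2·x₁ - x₂ + 2·exp(x₁), -x₁ - 2], [x₂^2 + 1, 2·x₁·x₂]].
At the point, J = [[-3.55374, -0.500], [2.000, -3.000]].
det J = 11.661.

11.661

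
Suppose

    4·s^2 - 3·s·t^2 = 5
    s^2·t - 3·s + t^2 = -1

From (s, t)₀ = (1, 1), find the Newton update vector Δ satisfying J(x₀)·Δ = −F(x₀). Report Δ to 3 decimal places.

At (1, 1): F = (-4.000, 0.000).
Jacobian J = [[8·s - 3·t^2, -6·s·t], [2·s·t - 3, s^2 + 2·t]].
At the point, J = [[5.000, -6.000], [-1.000, 3.000]] (det J = 9.000).
Solving J·Δ = −F gives Δ = (1.333, 0.444).

(1.333, 0.444)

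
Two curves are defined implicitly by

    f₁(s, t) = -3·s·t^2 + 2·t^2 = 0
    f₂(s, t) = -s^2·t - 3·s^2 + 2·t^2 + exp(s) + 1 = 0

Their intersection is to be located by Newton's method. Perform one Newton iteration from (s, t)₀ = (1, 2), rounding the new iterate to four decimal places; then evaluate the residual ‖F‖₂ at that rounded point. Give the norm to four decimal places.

At (1, 2): F = (-4.0000, 6.718282).
Jacobian J = [[-3·t^2, -6·s·t + 4·t], [-2·s·t - 6·s + exp(s), -s^2 + 4·t]].
At the point, J = [[-12.0000, -4.0000], [-7.281718, 7.0000]] (det J = -113.126873).
Solving J·Δ = −F gives Δ = (-0.0100, -0.9701).
Then the next iterate is (s, t)₁ = (0.9900, 1.0299).
Re-evaluating at (0.9900, 1.0299): F = (-1.028873, 1.862918), so ‖F‖₂ = 2.1282.

2.1282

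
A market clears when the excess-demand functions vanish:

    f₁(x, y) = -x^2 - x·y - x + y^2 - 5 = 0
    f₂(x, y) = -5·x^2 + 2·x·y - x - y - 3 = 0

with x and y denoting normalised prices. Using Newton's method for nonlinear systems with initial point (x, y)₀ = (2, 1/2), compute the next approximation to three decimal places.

At (2, 1/2): F = (-11.750, -23.500).
Jacobian J = [[-2·x - y - 1, -x + 2·y], [-10·x + 2·y - 1, 2·x - 1]].
At the point, J = [[-5.500, -1.000], [-20.000, 3.000]] (det J = -36.500).
Solving J·Δ = −F gives Δ = (-1.610, -2.897).
Then the next iterate is (x, y)₁ = (0.390, -2.397).

(0.390, -2.397)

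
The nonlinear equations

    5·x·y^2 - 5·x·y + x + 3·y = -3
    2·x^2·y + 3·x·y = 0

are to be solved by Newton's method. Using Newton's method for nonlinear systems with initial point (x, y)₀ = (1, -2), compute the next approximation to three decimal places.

(0.477, -1.464)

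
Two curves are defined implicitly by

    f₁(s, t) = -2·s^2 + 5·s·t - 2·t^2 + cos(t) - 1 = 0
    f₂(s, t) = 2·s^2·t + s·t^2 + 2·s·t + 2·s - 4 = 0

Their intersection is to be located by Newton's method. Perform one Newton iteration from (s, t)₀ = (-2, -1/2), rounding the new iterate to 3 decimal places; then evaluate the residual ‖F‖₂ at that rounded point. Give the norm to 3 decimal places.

5.308

At (-2, -1/2): F = (-3.62242, -10.500).
Jacobian J = [[-4·s + 5·t, 5·s - 4·t - sin(t)], [4·s·t + t^2 + 2·t + 2, 2·s^2 + 2·s·t + 2·s]].
At the point, J = [[5.500, -7.52057], [5.250, 6.000]] (det J = 72.48302).
Solving J·Δ = −F gives Δ = (1.389, 0.534).
Then the next iterate is (s, t)₁ = (-0.611, 0.034).
Re-evaluating at (-0.611, 0.034): F = (-0.85340, -5.23887), so ‖F‖₂ = 5.308.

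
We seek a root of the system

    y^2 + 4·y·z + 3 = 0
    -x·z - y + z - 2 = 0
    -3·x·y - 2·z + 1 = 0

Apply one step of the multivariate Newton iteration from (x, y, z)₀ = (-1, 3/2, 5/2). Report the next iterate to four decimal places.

At (-1, 3/2, 5/2): F = (20.2500, 1.5000, 0.5000).
Jacobian J = [[0, 2·y + 4·z, 4·y], [-z, -1, -x + 1], [-3·y, -3·x, -2]].
At the point, J = [[0.0000, 13.0000, 6.0000], [-2.5000, -1.0000, 2.0000], [-4.5000, 3.0000, -2.0000]] (det J = -254.0000).
Solving J·Δ = −F gives Δ = (0.0039, -0.9862, -1.2382).
Then the next iterate is (x, y, z)₁ = (-0.9961, 0.5138, 1.2618).

(-0.9961, 0.5138, 1.2618)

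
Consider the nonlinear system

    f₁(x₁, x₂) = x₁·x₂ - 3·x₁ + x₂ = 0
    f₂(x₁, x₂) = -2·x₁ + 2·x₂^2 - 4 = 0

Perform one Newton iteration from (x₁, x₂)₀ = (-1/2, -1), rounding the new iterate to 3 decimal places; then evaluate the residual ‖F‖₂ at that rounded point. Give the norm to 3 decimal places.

0.260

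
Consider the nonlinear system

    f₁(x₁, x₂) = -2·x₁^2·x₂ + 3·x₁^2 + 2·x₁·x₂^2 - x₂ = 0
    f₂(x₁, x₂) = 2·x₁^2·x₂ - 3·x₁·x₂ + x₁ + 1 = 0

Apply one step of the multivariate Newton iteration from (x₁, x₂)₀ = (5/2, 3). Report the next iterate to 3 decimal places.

(1.957, 1.690)

At (5/2, 3): F = (23.250, 18.500).
Jacobian J = [[-4·x₁·x₂ + 6·x₁ + 2·x₂^2, -2·x₁^2 + 4·x₁·x₂ - 1], [4·x₁·x₂ - 3·x₂ + 1, 2·x₁^2 - 3·x₁]].
At the point, J = [[3.000, 16.500], [22.000, 5.000]] (det J = -348.000).
Solving J·Δ = −F gives Δ = (-0.543, -1.310).
Then the next iterate is (x₁, x₂)₁ = (1.957, 1.690).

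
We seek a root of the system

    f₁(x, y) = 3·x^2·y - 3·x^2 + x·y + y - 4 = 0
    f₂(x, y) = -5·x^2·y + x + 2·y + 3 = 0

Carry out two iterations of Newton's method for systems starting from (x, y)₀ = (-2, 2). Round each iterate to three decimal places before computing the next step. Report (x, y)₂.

(-0.734, 2.860)

At (-2, 2): F = (6.000, -35.000).
Jacobian J = [[6·x·y - 6·x + y, 3·x^2 + x + 1], [-10·x·y + 1, -5·x^2 + 2]].
At the point, J = [[-10.000, 11.000], [41.000, -18.000]] (det J = -271.000).
Solving J·Δ = −F gives Δ = (1.022, 0.384).
Then the next iterate is (x, y)₁ = (-0.978, 2.384).
Round to (-0.978, 2.384) and repeat: F = (0.02377, -4.61129), J = [[-5.73731, 2.89145], [24.31552, -2.78242]].
Δ = (0.244, 0.476), so (x, y)₂ = (-0.734, 2.860).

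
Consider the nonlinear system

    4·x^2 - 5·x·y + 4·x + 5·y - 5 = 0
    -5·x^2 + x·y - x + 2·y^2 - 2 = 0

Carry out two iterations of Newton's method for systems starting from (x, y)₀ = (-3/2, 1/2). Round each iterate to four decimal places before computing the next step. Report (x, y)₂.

At (-3/2, 1/2): F = (4.2500, -12.0000).
Jacobian J = [[8·x - 5·y + 4, -5·x + 5], [-10·x + y - 1, x + 4·y]].
At the point, J = [[-10.5000, 12.5000], [14.5000, 0.5000]] (det J = -186.5000).
Solving J·Δ = −F gives Δ = (0.8157, 0.3452).
Then the next iterate is (x, y)₁ = (-0.6843, 0.8452).
Round to (-0.6843, 0.8452) and repeat: F = (1.253718, -2.806677), J = [[-5.7004, 8.4215], [6.6882, 2.6965]].
Δ = (0.3768, 0.1062), so (x, y)₂ = (-0.3075, 0.9514).

(-0.3075, 0.9514)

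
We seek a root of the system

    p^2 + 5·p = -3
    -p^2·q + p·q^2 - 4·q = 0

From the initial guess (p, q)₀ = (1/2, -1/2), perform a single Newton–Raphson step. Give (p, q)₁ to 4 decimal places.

At (1/2, -1/2): F = (5.7500, 2.2500).
Jacobian J = [[2·p + 5, 0], [-2·p·q + q^2, -p^2 + 2·p·q - 4]].
At the point, J = [[6.0000, 0.0000], [0.7500, -4.7500]] (det J = -28.5000).
Solving J·Δ = −F gives Δ = (-0.9583, 0.3224).
Then the next iterate is (p, q)₁ = (-0.4583, -0.1776).

(-0.4583, -0.1776)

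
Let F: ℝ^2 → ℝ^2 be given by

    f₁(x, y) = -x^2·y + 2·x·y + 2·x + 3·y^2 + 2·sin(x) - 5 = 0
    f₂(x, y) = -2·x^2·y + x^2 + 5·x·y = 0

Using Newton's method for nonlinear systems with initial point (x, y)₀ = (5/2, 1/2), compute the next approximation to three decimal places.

(0.000, -1.830)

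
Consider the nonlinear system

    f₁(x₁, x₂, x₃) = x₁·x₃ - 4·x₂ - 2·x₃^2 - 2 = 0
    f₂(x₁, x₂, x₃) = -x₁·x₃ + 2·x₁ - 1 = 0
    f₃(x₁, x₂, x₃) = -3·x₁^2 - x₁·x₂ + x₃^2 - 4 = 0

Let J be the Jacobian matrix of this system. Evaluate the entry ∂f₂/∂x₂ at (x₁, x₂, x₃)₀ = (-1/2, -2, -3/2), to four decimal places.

∂f₂/∂x₂ = 0.
At (-1/2, -2, -3/2) this is 0.0000.

0.0000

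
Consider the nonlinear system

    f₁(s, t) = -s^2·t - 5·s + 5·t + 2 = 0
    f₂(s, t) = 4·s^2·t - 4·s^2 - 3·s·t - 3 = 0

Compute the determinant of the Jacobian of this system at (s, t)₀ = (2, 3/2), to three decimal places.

J = [[-2·s·t - 5, -s^2 + 5], [8·s·t - 8·s - 3·t, 4·s^2 - 3·s]].
At the point, J = [[-11.000, 1.000], [3.500, 10.000]].
det J = -113.500.

-113.500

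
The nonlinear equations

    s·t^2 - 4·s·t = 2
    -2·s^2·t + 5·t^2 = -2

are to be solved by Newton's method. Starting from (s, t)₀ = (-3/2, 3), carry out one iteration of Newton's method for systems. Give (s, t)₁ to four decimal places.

(5.8000, -3.4667)

At (-3/2, 3): F = (2.5000, 33.5000).
Jacobian J = [[t^2 - 4·t, 2·s·t - 4·s], [-4·s·t, -2·s^2 + 10·t]].
At the point, J = [[-3.0000, -3.0000], [18.0000, 25.5000]] (det J = -22.5000).
Solving J·Δ = −F gives Δ = (7.3000, -6.4667).
Then the next iterate is (s, t)₁ = (5.8000, -3.4667).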